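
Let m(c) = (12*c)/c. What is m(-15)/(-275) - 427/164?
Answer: -119393/45100 ≈ -2.6473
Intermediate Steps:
m(c) = 12
m(-15)/(-275) - 427/164 = 12/(-275) - 427/164 = 12*(-1/275) - 427*1/164 = -12/275 - 427/164 = -119393/45100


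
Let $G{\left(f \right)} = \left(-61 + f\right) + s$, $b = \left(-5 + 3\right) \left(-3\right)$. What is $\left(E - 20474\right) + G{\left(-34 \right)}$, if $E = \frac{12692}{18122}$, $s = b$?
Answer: $- \frac{186314997}{9061} \approx -20562.0$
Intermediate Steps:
$b = 6$ ($b = \left(-2\right) \left(-3\right) = 6$)
$s = 6$
$G{\left(f \right)} = -55 + f$ ($G{\left(f \right)} = \left(-61 + f\right) + 6 = -55 + f$)
$E = \frac{6346}{9061}$ ($E = 12692 \cdot \frac{1}{18122} = \frac{6346}{9061} \approx 0.70036$)
$\left(E - 20474\right) + G{\left(-34 \right)} = \left(\frac{6346}{9061} - 20474\right) - 89 = - \frac{185508568}{9061} - 89 = - \frac{186314997}{9061}$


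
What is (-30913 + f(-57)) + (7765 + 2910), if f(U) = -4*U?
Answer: -20010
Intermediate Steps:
(-30913 + f(-57)) + (7765 + 2910) = (-30913 - 4*(-57)) + (7765 + 2910) = (-30913 + 228) + 10675 = -30685 + 10675 = -20010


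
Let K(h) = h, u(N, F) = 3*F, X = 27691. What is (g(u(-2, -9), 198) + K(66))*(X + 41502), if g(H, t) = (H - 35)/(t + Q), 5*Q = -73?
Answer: 4166248916/917 ≈ 4.5433e+6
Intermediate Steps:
Q = -73/5 (Q = (⅕)*(-73) = -73/5 ≈ -14.600)
g(H, t) = (-35 + H)/(-73/5 + t) (g(H, t) = (H - 35)/(t - 73/5) = (-35 + H)/(-73/5 + t))
(g(u(-2, -9), 198) + K(66))*(X + 41502) = (5*(-35 + 3*(-9))/(-73 + 5*198) + 66)*(27691 + 41502) = (5*(-35 - 27)/(-73 + 990) + 66)*69193 = (5*(-62)/917 + 66)*69193 = (5*(1/917)*(-62) + 66)*69193 = (-310/917 + 66)*69193 = (60212/917)*69193 = 4166248916/917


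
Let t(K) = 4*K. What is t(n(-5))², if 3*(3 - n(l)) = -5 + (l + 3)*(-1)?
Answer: 256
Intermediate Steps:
n(l) = 17/3 + l/3 (n(l) = 3 - (-5 + (l + 3)*(-1))/3 = 3 - (-5 + (3 + l)*(-1))/3 = 3 - (-5 + (-3 - l))/3 = 3 - (-8 - l)/3 = 3 + (8/3 + l/3) = 17/3 + l/3)
t(n(-5))² = (4*(17/3 + (⅓)*(-5)))² = (4*(17/3 - 5/3))² = (4*4)² = 16² = 256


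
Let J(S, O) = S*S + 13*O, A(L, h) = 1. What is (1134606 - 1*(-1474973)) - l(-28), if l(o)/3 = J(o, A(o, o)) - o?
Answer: 2607104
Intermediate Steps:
J(S, O) = S² + 13*O
l(o) = 39 - 3*o + 3*o² (l(o) = 3*((o² + 13*1) - o) = 3*((o² + 13) - o) = 3*((13 + o²) - o) = 3*(13 + o² - o) = 39 - 3*o + 3*o²)
(1134606 - 1*(-1474973)) - l(-28) = (1134606 - 1*(-1474973)) - (39 - 3*(-28) + 3*(-28)²) = (1134606 + 1474973) - (39 + 84 + 3*784) = 2609579 - (39 + 84 + 2352) = 2609579 - 1*2475 = 2609579 - 2475 = 2607104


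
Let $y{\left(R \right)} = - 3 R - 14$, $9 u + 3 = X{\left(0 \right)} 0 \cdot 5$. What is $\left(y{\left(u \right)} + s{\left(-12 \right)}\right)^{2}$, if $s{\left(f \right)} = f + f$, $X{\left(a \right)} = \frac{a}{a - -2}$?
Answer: $1369$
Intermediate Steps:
$X{\left(a \right)} = \frac{a}{2 + a}$ ($X{\left(a \right)} = \frac{a}{a + 2} = \frac{a}{2 + a}$)
$s{\left(f \right)} = 2 f$
$u = - \frac{1}{3}$ ($u = - \frac{1}{3} + \frac{\frac{0}{2 + 0} \cdot 0 \cdot 5}{9} = - \frac{1}{3} + \frac{\frac{0}{2} \cdot 0 \cdot 5}{9} = - \frac{1}{3} + \frac{0 \cdot \frac{1}{2} \cdot 0 \cdot 5}{9} = - \frac{1}{3} + \frac{0 \cdot 0 \cdot 5}{9} = - \frac{1}{3} + \frac{0 \cdot 5}{9} = - \frac{1}{3} + \frac{1}{9} \cdot 0 = - \frac{1}{3} + 0 = - \frac{1}{3} \approx -0.33333$)
$y{\left(R \right)} = -14 - 3 R$
$\left(y{\left(u \right)} + s{\left(-12 \right)}\right)^{2} = \left(\left(-14 - -1\right) + 2 \left(-12\right)\right)^{2} = \left(\left(-14 + 1\right) - 24\right)^{2} = \left(-13 - 24\right)^{2} = \left(-37\right)^{2} = 1369$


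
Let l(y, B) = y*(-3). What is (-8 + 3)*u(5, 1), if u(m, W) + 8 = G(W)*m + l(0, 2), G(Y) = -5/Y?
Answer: 165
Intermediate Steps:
l(y, B) = -3*y
u(m, W) = -8 - 5*m/W (u(m, W) = -8 + ((-5/W)*m - 3*0) = -8 + (-5*m/W + 0) = -8 - 5*m/W)
(-8 + 3)*u(5, 1) = (-8 + 3)*(-8 - 5*5/1) = -5*(-8 - 5*5*1) = -5*(-8 - 25) = -5*(-33) = 165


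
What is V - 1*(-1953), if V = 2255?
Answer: 4208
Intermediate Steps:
V - 1*(-1953) = 2255 - 1*(-1953) = 2255 + 1953 = 4208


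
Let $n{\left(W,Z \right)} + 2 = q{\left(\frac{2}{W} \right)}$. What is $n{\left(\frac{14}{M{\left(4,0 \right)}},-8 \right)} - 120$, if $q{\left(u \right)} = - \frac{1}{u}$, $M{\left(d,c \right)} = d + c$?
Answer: $- \frac{495}{4} \approx -123.75$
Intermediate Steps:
$M{\left(d,c \right)} = c + d$
$n{\left(W,Z \right)} = -2 - \frac{W}{2}$ ($n{\left(W,Z \right)} = -2 - \frac{1}{2 \frac{1}{W}} = -2 - \frac{W}{2}$)
$n{\left(\frac{14}{M{\left(4,0 \right)}},-8 \right)} - 120 = \left(-2 - \frac{14 \frac{1}{0 + 4}}{2}\right) - 120 = \left(-2 - \frac{14 \cdot \frac{1}{4}}{2}\right) - 120 = \left(-2 - \frac{7}{4}\right) - 120 = - \frac{15}{4} - 120 = - \frac{495}{4}$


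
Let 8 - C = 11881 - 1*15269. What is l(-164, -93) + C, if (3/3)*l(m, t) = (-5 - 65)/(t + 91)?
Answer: 3431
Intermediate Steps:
l(m, t) = -70/(91 + t) (l(m, t) = (-5 - 65)/(t + 91) = -70/(91 + t))
C = 3396 (C = 8 - (11881 - 1*15269) = 8 - (11881 - 15269) = 8 - 1*(-3388) = 8 + 3388 = 3396)
l(-164, -93) + C = -70/(91 - 93) + 3396 = -70/(-2) + 3396 = -70*(-½) + 3396 = 35 + 3396 = 3431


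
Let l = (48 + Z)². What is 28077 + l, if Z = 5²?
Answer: 33406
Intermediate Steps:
Z = 25
l = 5329 (l = (48 + 25)² = 73² = 5329)
28077 + l = 28077 + 5329 = 33406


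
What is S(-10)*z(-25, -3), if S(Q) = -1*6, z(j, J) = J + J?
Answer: 36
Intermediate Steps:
z(j, J) = 2*J
S(Q) = -6
S(-10)*z(-25, -3) = -12*(-3) = -6*(-6) = 36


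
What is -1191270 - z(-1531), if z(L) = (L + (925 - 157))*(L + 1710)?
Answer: -1054693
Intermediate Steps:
z(L) = (768 + L)*(1710 + L) (z(L) = (L + 768)*(1710 + L) = (768 + L)*(1710 + L))
-1191270 - z(-1531) = -1191270 - (1313280 + (-1531)² + 2478*(-1531)) = -1191270 - (1313280 + 2343961 - 3793818) = -1191270 - 1*(-136577) = -1191270 + 136577 = -1054693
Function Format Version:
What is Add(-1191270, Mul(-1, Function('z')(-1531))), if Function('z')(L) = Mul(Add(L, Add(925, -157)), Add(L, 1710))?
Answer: -1054693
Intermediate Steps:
Function('z')(L) = Mul(Add(768, L), Add(1710, L)) (Function('z')(L) = Mul(Add(L, 768), Add(1710, L)) = Mul(Add(768, L), Add(1710, L)))
Add(-1191270, Mul(-1, Function('z')(-1531))) = Add(-1191270, Mul(-1, Add(1313280, Pow(-1531, 2), Mul(2478, -1531)))) = Add(-1191270, Mul(-1, Add(1313280, 2343961, -3793818))) = Add(-1191270, Mul(-1, -136577)) = Add(-1191270, 136577) = -1054693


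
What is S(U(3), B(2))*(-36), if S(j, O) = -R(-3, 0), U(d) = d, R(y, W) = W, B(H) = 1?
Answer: 0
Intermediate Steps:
S(j, O) = 0 (S(j, O) = -1*0 = 0)
S(U(3), B(2))*(-36) = 0*(-36) = 0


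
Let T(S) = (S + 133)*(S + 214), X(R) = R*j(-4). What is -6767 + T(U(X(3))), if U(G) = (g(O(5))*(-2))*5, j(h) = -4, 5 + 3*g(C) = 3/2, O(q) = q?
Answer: 232915/9 ≈ 25879.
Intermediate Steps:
g(C) = -7/6 (g(C) = -5/3 + (3/2)/3 = -5/3 + (3*(1/2))/3 = -5/3 + (1/3)*(3/2) = -5/3 + 1/2 = -7/6)
X(R) = -4*R (X(R) = R*(-4) = -4*R)
U(G) = 35/3 (U(G) = -7/6*(-2)*5 = (7/3)*5 = 35/3)
T(S) = (133 + S)*(214 + S)
-6767 + T(U(X(3))) = -6767 + (28462 + (35/3)**2 + 347*(35/3)) = -6767 + (28462 + 1225/9 + 12145/3) = -6767 + 293818/9 = 232915/9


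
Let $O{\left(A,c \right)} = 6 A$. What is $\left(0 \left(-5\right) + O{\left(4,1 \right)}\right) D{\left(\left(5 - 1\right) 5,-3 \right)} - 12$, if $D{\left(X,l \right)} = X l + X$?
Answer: $-972$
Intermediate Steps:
$D{\left(X,l \right)} = X + X l$
$\left(0 \left(-5\right) + O{\left(4,1 \right)}\right) D{\left(\left(5 - 1\right) 5,-3 \right)} - 12 = \left(0 \left(-5\right) + 6 \cdot 4\right) \left(5 - 1\right) 5 \left(1 - 3\right) - 12 = \left(0 + 24\right) 4 \cdot 5 \left(-2\right) - 12 = 24 \cdot 20 \left(-2\right) - 12 = 24 \left(-40\right) - 12 = -960 - 12 = -972$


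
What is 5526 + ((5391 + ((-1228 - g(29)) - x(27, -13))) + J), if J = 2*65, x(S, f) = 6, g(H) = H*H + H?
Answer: 8943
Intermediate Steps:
g(H) = H + H² (g(H) = H² + H = H + H²)
J = 130
5526 + ((5391 + ((-1228 - g(29)) - x(27, -13))) + J) = 5526 + ((5391 + ((-1228 - 29*(1 + 29)) - 1*6)) + 130) = 5526 + ((5391 + ((-1228 - 29*30) - 6)) + 130) = 5526 + ((5391 + ((-1228 - 1*870) - 6)) + 130) = 5526 + ((5391 + ((-1228 - 870) - 6)) + 130) = 5526 + ((5391 + (-2098 - 6)) + 130) = 5526 + ((5391 - 2104) + 130) = 5526 + (3287 + 130) = 5526 + 3417 = 8943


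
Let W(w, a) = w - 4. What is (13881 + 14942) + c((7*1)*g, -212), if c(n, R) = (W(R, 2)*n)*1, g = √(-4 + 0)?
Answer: 28823 - 3024*I ≈ 28823.0 - 3024.0*I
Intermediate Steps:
g = 2*I (g = √(-4) = 2*I ≈ 2.0*I)
W(w, a) = -4 + w
c(n, R) = n*(-4 + R) (c(n, R) = ((-4 + R)*n)*1 = (n*(-4 + R))*1 = n*(-4 + R))
(13881 + 14942) + c((7*1)*g, -212) = (13881 + 14942) + ((7*1)*(2*I))*(-4 - 212) = 28823 + (7*(2*I))*(-216) = 28823 + (14*I)*(-216) = 28823 - 3024*I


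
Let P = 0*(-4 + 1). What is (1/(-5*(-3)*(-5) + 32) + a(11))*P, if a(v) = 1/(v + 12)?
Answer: 0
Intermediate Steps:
a(v) = 1/(12 + v)
P = 0 (P = 0*(-3) = 0)
(1/(-5*(-3)*(-5) + 32) + a(11))*P = (1/(-5*(-3)*(-5) + 32) + 1/(12 + 11))*0 = (1/(15*(-5) + 32) + 1/23)*0 = (1/(-75 + 32) + 1/23)*0 = (1/(-43) + 1/23)*0 = (-1/43 + 1/23)*0 = (20/989)*0 = 0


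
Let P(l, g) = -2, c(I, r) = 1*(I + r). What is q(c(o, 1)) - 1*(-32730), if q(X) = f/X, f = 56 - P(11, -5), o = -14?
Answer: 425432/13 ≈ 32726.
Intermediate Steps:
c(I, r) = I + r
f = 58 (f = 56 - 1*(-2) = 56 + 2 = 58)
q(X) = 58/X
q(c(o, 1)) - 1*(-32730) = 58/(-14 + 1) - 1*(-32730) = 58/(-13) + 32730 = 58*(-1/13) + 32730 = -58/13 + 32730 = 425432/13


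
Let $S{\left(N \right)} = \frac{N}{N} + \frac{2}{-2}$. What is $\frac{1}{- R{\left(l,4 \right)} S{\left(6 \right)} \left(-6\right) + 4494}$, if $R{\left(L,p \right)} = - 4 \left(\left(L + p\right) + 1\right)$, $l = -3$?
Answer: $\frac{1}{4494} \approx 0.00022252$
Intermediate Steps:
$R{\left(L,p \right)} = -4 - 4 L - 4 p$ ($R{\left(L,p \right)} = - 4 \left(1 + L + p\right) = -4 - 4 L - 4 p$)
$S{\left(N \right)} = 0$ ($S{\left(N \right)} = 1 + 2 \left(- \frac{1}{2}\right) = 1 - 1 = 0$)
$\frac{1}{- R{\left(l,4 \right)} S{\left(6 \right)} \left(-6\right) + 4494} = \frac{1}{- (-4 - -12 - 16) 0 \left(-6\right) + 4494} = \frac{1}{- (-4 + 12 - 16) 0 \left(-6\right) + 4494} = \frac{1}{\left(-1\right) \left(-8\right) 0 \left(-6\right) + 4494} = \frac{1}{8 \cdot 0 \left(-6\right) + 4494} = \frac{1}{0 \left(-6\right) + 4494} = \frac{1}{0 + 4494} = \frac{1}{4494}$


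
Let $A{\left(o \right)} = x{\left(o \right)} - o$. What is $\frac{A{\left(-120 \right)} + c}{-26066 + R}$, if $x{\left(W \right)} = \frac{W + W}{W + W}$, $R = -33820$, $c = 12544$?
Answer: $- \frac{12665}{59886} \approx -0.21149$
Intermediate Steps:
$x{\left(W \right)} = 1$ ($x{\left(W \right)} = \frac{2 W}{2 W} = 2 W \frac{1}{2 W} = 1$)
$A{\left(o \right)} = 1 - o$
$\frac{A{\left(-120 \right)} + c}{-26066 + R} = \frac{\left(1 - -120\right) + 12544}{-26066 - 33820} = \frac{\left(1 + 120\right) + 12544}{-59886} = \left(121 + 12544\right) \left(- \frac{1}{59886}\right) = 12665 \left(- \frac{1}{59886}\right) = - \frac{12665}{59886}$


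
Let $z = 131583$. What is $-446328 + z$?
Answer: $-314745$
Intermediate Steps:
$-446328 + z = -446328 + 131583 = -314745$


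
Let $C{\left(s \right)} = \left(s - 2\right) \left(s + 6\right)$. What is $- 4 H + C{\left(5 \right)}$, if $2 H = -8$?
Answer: $49$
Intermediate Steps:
$H = -4$ ($H = \frac{1}{2} \left(-8\right) = -4$)
$C{\left(s \right)} = \left(-2 + s\right) \left(6 + s\right)$
$- 4 H + C{\left(5 \right)} = \left(-4\right) \left(-4\right) + \left(-12 + 5^{2} + 4 \cdot 5\right) = 16 + \left(-12 + 25 + 20\right) = 16 + 33 = 49$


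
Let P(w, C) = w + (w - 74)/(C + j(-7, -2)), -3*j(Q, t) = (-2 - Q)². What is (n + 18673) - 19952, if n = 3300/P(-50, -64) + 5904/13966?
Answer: -1589537195/1180127 ≈ -1346.9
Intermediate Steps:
j(Q, t) = -(-2 - Q)²/3
P(w, C) = w + (-74 + w)/(-25/3 + C) (P(w, C) = w + (w - 74)/(C - (2 - 7)²/3) = w + (-74 + w)/(C - ⅓*(-5)²) = w + (-74 + w)/(C - ⅓*25) = w + (-74 + w)/(C - 25/3) = w + (-74 + w)/(-25/3 + C))
n = -80154762/1180127 (n = 3300/(((-222 - 22*(-50) + 3*(-64)*(-50))/(-25 + 3*(-64)))) + 5904/13966 = 3300/(((-222 + 1100 + 9600)/(-25 - 192))) + 5904*(1/13966) = 3300/((10478/(-217))) + 2952/6983 = 3300/((-1/217*10478)) + 2952/6983 = 3300/(-338/7) + 2952/6983 = 3300*(-7/338) + 2952/6983 = -11550/169 + 2952/6983 = -80154762/1180127 ≈ -67.920)
(n + 18673) - 19952 = (-80154762/1180127 + 18673) - 19952 = 21956356709/1180127 - 19952 = -1589537195/1180127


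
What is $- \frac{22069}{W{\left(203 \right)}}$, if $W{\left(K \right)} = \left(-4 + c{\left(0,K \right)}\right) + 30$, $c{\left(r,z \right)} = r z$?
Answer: $- \frac{22069}{26} \approx -848.81$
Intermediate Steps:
$W{\left(K \right)} = 26$ ($W{\left(K \right)} = \left(-4 + 0 K\right) + 30 = \left(-4 + 0\right) + 30 = -4 + 30 = 26$)
$- \frac{22069}{W{\left(203 \right)}} = - \frac{22069}{26}$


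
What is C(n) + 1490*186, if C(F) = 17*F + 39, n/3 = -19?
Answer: 276210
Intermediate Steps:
n = -57 (n = 3*(-19) = -57)
C(F) = 39 + 17*F
C(n) + 1490*186 = (39 + 17*(-57)) + 1490*186 = (39 - 969) + 277140 = -930 + 277140 = 276210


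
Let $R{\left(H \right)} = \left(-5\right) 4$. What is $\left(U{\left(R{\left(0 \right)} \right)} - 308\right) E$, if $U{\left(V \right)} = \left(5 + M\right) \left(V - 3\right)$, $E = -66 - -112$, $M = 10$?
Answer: $-30038$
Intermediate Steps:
$E = 46$ ($E = -66 + 112 = 46$)
$R{\left(H \right)} = -20$
$U{\left(V \right)} = -45 + 15 V$ ($U{\left(V \right)} = \left(5 + 10\right) \left(V - 3\right) = 15 \left(-3 + V\right) = -45 + 15 V$)
$\left(U{\left(R{\left(0 \right)} \right)} - 308\right) E = \left(\left(-45 + 15 \left(-20\right)\right) - 308\right) 46 = \left(\left(-45 - 300\right) - 308\right) 46 = \left(-345 - 308\right) 46 = \left(-653\right) 46 = -30038$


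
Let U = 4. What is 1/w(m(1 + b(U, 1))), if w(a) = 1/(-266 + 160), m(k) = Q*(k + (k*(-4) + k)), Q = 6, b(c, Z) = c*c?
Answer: -106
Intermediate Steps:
b(c, Z) = c²
m(k) = -12*k (m(k) = 6*(k + (k*(-4) + k)) = 6*(k + (-4*k + k)) = 6*(k - 3*k) = 6*(-2*k) = -12*k)
w(a) = -1/106 (w(a) = 1/(-106) = -1/106)
1/w(m(1 + b(U, 1))) = 1/(-1/106) = -106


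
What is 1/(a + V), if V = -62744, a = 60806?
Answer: -1/1938 ≈ -0.00051600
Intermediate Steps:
1/(a + V) = 1/(60806 - 62744) = 1/(-1938) = -1/1938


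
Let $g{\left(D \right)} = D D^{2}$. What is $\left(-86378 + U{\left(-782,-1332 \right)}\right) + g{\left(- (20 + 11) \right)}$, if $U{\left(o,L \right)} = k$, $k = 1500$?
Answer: $-114669$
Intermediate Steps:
$U{\left(o,L \right)} = 1500$
$g{\left(D \right)} = D^{3}$
$\left(-86378 + U{\left(-782,-1332 \right)}\right) + g{\left(- (20 + 11) \right)} = \left(-86378 + 1500\right) + \left(- (20 + 11)\right)^{3} = -84878 + \left(\left(-1\right) 31\right)^{3} = -84878 + \left(-31\right)^{3} = -84878 - 29791 = -114669$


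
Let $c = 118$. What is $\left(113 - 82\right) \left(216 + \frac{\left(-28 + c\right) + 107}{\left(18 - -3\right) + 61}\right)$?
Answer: $\frac{555179}{82} \approx 6770.5$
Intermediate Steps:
$\left(113 - 82\right) \left(216 + \frac{\left(-28 + c\right) + 107}{\left(18 - -3\right) + 61}\right) = \left(113 - 82\right) \left(216 + \frac{\left(-28 + 118\right) + 107}{\left(18 - -3\right) + 61}\right) = 31 \left(216 + \frac{90 + 107}{\left(18 + 3\right) + 61}\right) = 31 \left(216 + \frac{197}{21 + 61}\right) = 31 \left(216 + \frac{197}{82}\right) = 31 \cdot \frac{17909}{82} = \frac{555179}{82}$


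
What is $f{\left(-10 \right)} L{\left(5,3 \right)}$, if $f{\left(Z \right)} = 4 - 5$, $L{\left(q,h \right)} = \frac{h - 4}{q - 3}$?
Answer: $\frac{1}{2} \approx 0.5$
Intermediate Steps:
$L{\left(q,h \right)} = \frac{-4 + h}{-3 + q}$
$f{\left(Z \right)} = -1$ ($f{\left(Z \right)} = 4 - 5 = -1$)
$f{\left(-10 \right)} L{\left(5,3 \right)} = - \frac{-4 + 3}{-3 + 5} = - \frac{-1}{2} = \left(-1\right) \left(- \frac{1}{2}\right) = \frac{1}{2}$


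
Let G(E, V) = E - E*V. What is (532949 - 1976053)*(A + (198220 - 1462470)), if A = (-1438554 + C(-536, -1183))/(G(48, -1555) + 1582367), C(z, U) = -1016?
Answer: 604641302861197056/331411 ≈ 1.8244e+12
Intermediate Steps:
G(E, V) = E - E*V
A = -287914/331411 (A = (-1438554 - 1016)/(48*(1 - 1*(-1555)) + 1582367) = -1439570/(48*(1 + 1555) + 1582367) = -1439570/(48*1556 + 1582367) = -1439570/(74688 + 1582367) = -1439570/1657055 = -1439570*1/1657055 = -287914/331411 ≈ -0.86875)
(532949 - 1976053)*(A + (198220 - 1462470)) = (532949 - 1976053)*(-287914/331411 + (198220 - 1462470)) = -1443104*(-287914/331411 - 1264250) = -1443104*(-418986644664/331411) = 604641302861197056/331411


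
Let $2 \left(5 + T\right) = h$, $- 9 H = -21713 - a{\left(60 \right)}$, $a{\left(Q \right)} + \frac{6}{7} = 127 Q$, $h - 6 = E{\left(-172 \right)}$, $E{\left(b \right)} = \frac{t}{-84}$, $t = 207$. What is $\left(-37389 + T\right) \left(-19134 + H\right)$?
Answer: $\frac{2094209993905}{3528} \approx 5.936 \cdot 10^{8}$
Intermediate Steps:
$E{\left(b \right)} = - \frac{69}{28}$ ($E{\left(b \right)} = \frac{207}{-84} = 207 \left(- \frac{1}{84}\right) = - \frac{69}{28}$)
$h = \frac{99}{28}$ ($h = 6 - \frac{69}{28} = \frac{99}{28} \approx 3.5357$)
$a{\left(Q \right)} = - \frac{6}{7} + 127 Q$
$H = \frac{205325}{63}$ ($H = - \frac{-21713 - \left(- \frac{6}{7} + 127 \cdot 60\right)}{9} = - \frac{-21713 - \left(- \frac{6}{7} + 7620\right)}{9} = - \frac{-21713 - \frac{53334}{7}}{9} = \left(- \frac{1}{9}\right) \left(- \frac{205325}{7}\right) = \frac{205325}{63} \approx 3259.1$)
$T = - \frac{181}{56}$ ($T = -5 + \frac{1}{2} \cdot \frac{99}{28} = -5 + \frac{99}{56} = - \frac{181}{56} \approx -3.2321$)
$\left(-37389 + T\right) \left(-19134 + H\right) = \left(-37389 - \frac{181}{56}\right) \left(-19134 + \frac{205325}{63}\right) = \left(- \frac{2093965}{56}\right) \left(- \frac{1000117}{63}\right) = \frac{2094209993905}{3528}$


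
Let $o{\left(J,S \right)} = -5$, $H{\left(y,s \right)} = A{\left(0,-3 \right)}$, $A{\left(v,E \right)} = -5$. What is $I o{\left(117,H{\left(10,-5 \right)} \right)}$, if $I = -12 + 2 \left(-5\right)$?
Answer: $110$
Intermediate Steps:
$H{\left(y,s \right)} = -5$
$I = -22$ ($I = -12 - 10 = -22$)
$I o{\left(117,H{\left(10,-5 \right)} \right)} = \left(-22\right) \left(-5\right) = 110$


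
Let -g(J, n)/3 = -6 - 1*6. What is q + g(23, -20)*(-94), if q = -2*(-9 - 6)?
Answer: -3354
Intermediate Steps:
g(J, n) = 36 (g(J, n) = -3*(-6 - 1*6) = -3*(-6 - 6) = -3*(-12) = 36)
q = 30 (q = -2*(-15) = 30)
q + g(23, -20)*(-94) = 30 + 36*(-94) = 30 - 3384 = -3354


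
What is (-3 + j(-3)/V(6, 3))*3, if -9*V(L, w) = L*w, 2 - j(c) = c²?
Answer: 3/2 ≈ 1.5000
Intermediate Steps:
j(c) = 2 - c²
V(L, w) = -L*w/9
(-3 + j(-3)/V(6, 3))*3 = (-3 + (2 - 1*(-3)²)/((-⅑*6*3)))*3 = (-3 + (2 - 1*9)/(-2))*3 = (-3 + (2 - 9)*(-½))*3 = (-3 - 7*(-½))*3 = (-3 + 7/2)*3 = (½)*3 = 3/2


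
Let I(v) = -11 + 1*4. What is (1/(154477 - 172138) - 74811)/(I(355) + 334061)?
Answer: -660618536/2949863847 ≈ -0.22395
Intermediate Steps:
I(v) = -7 (I(v) = -11 + 4 = -7)
(1/(154477 - 172138) - 74811)/(I(355) + 334061) = (1/(154477 - 172138) - 74811)/(-7 + 334061) = (1/(-17661) - 74811)/334054 = (-1/17661 - 74811)*(1/334054) = -1321237072/17661*1/334054 = -660618536/2949863847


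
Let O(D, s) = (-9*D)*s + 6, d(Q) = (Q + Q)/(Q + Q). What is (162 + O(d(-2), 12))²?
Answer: 3600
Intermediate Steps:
d(Q) = 1 (d(Q) = (2*Q)/((2*Q)) = (2*Q)*(1/(2*Q)) = 1)
O(D, s) = 6 - 9*D*s (O(D, s) = -9*D*s + 6 = 6 - 9*D*s)
(162 + O(d(-2), 12))² = (162 + (6 - 9*1*12))² = (162 + (6 - 108))² = (162 - 102)² = 60² = 3600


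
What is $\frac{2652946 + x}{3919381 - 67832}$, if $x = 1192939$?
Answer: $\frac{3845885}{3851549} \approx 0.99853$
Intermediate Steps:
$\frac{2652946 + x}{3919381 - 67832} = \frac{2652946 + 1192939}{3919381 - 67832} = \frac{3845885}{3919381 - 67832} = \frac{3845885}{3851549}$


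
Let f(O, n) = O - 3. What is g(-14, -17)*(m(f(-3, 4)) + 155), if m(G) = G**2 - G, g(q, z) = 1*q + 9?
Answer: -985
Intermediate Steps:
f(O, n) = -3 + O
g(q, z) = 9 + q (g(q, z) = q + 9 = 9 + q)
g(-14, -17)*(m(f(-3, 4)) + 155) = (9 - 14)*((-3 - 3)*(-1 + (-3 - 3)) + 155) = -5*(-6*(-1 - 6) + 155) = -5*(-6*(-7) + 155) = -5*(42 + 155) = -5*197 = -985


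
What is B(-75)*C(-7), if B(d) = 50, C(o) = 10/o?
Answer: -500/7 ≈ -71.429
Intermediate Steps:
B(-75)*C(-7) = 50*(10/(-7)) = 50*(10*(-1/7)) = 50*(-10/7) = -500/7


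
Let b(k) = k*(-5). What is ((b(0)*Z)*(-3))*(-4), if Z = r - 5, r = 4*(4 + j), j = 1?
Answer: 0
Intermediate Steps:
r = 20 (r = 4*(4 + 1) = 4*5 = 20)
Z = 15 (Z = 20 - 5 = 15)
b(k) = -5*k
((b(0)*Z)*(-3))*(-4) = ((-5*0*15)*(-3))*(-4) = ((0*15)*(-3))*(-4) = (0*(-3))*(-4) = 0*(-4) = 0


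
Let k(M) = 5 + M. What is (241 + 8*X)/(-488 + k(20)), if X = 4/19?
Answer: -4611/8797 ≈ -0.52416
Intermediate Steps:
X = 4/19 (X = 4*(1/19) = 4/19 ≈ 0.21053)
(241 + 8*X)/(-488 + k(20)) = (241 + 8*(4/19))/(-488 + (5 + 20)) = (241 + 32/19)/(-488 + 25) = (4611/19)/(-463) = (4611/19)*(-1/463) = -4611/8797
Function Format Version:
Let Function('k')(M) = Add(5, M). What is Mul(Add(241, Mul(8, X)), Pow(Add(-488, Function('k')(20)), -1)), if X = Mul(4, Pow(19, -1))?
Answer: Rational(-4611, 8797) ≈ -0.52416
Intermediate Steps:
X = Rational(4, 19) (X = Mul(4, Rational(1, 19)) = Rational(4, 19) ≈ 0.21053)
Mul(Add(241, Mul(8, X)), Pow(Add(-488, Function('k')(20)), -1)) = Mul(Add(241, Mul(8, Rational(4, 19))), Pow(Add(-488, Add(5, 20)), -1)) = Mul(Add(241, Rational(32, 19)), Pow(Add(-488, 25), -1)) = Mul(Rational(4611, 19), Pow(-463, -1)) = Mul(Rational(4611, 19), Rational(-1, 463)) = Rational(-4611, 8797)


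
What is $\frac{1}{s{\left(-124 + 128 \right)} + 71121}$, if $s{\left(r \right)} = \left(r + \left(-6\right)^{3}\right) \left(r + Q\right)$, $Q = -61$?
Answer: $\frac{1}{83205} \approx 1.2019 \cdot 10^{-5}$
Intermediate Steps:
$s{\left(r \right)} = \left(-216 + r\right) \left(-61 + r\right)$ ($s{\left(r \right)} = \left(r + \left(-6\right)^{3}\right) \left(r - 61\right) = \left(r - 216\right) \left(-61 + r\right) = \left(-216 + r\right) \left(-61 + r\right)$)
$\frac{1}{s{\left(-124 + 128 \right)} + 71121} = \frac{1}{\left(13176 + \left(-124 + 128\right)^{2} - 277 \left(-124 + 128\right)\right) + 71121} = \frac{1}{\left(13176 + 4^{2} - 1108\right) + 71121} = \frac{1}{\left(13176 + 16 - 1108\right) + 71121} = \frac{1}{12084 + 71121} = \frac{1}{83205}$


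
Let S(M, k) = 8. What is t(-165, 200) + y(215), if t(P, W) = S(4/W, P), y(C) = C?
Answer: 223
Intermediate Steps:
t(P, W) = 8
t(-165, 200) + y(215) = 8 + 215 = 223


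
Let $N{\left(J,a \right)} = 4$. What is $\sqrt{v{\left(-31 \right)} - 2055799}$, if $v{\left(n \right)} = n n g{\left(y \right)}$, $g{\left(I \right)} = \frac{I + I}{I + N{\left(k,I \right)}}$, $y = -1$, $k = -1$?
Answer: $\frac{i \sqrt{18507957}}{3} \approx 1434.0 i$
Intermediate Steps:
$g{\left(I \right)} = \frac{2 I}{4 + I}$ ($g{\left(I \right)} = \frac{I + I}{I + 4} = \frac{2 I}{4 + I}$)
$v{\left(n \right)} = - \frac{2 n^{2}}{3}$ ($v{\left(n \right)} = n n 2 \left(-1\right) \frac{1}{4 - 1} = n^{2} \cdot 2 \left(-1\right) \frac{1}{3} = n^{2} \left(- \frac{2}{3}\right) = - \frac{2 n^{2}}{3}$)
$\sqrt{v{\left(-31 \right)} - 2055799} = \sqrt{- \frac{2 \left(-31\right)^{2}}{3} - 2055799} = \sqrt{\left(- \frac{2}{3}\right) 961 - 2055799} = \sqrt{- \frac{1922}{3} - 2055799} = \sqrt{- \frac{6169319}{3}} = \frac{i \sqrt{18507957}}{3}$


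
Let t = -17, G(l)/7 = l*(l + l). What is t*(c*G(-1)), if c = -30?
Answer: 7140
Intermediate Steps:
G(l) = 14*l² (G(l) = 7*(l*(l + l)) = 7*(l*(2*l)) = 7*(2*l²) = 14*l²)
t*(c*G(-1)) = -(-510)*14*(-1)² = -(-510)*14*1 = -(-510)*14 = -17*(-420) = 7140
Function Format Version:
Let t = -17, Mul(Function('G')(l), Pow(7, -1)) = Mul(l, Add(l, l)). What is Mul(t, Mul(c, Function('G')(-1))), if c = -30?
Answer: 7140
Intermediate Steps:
Function('G')(l) = Mul(14, Pow(l, 2)) (Function('G')(l) = Mul(7, Mul(l, Add(l, l))) = Mul(7, Mul(l, Mul(2, l))) = Mul(7, Mul(2, Pow(l, 2))) = Mul(14, Pow(l, 2)))
Mul(t, Mul(c, Function('G')(-1))) = Mul(-17, Mul(-30, Mul(14, Pow(-1, 2)))) = Mul(-17, Mul(-30, Mul(14, 1))) = Mul(-17, Mul(-30, 14)) = Mul(-17, -420) = 7140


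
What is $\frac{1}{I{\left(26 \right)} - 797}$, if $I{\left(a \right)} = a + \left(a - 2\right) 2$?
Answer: $- \frac{1}{723} \approx -0.0013831$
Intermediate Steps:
$I{\left(a \right)} = -4 + 3 a$ ($I{\left(a \right)} = a + \left(-2 + a\right) 2 = a + \left(-4 + 2 a\right) = -4 + 3 a$)
$\frac{1}{I{\left(26 \right)} - 797} = \frac{1}{\left(-4 + 3 \cdot 26\right) - 797} = \frac{1}{\left(-4 + 78\right) - 797} = \frac{1}{74 - 797} = \frac{1}{-723} = - \frac{1}{723}$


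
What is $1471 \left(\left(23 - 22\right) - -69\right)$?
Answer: $102970$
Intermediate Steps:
$1471 \left(\left(23 - 22\right) - -69\right) = 1471 \left(\left(23 - 22\right) + 69\right) = 1471 \left(1 + 69\right) = 1471 \cdot 70 = 102970$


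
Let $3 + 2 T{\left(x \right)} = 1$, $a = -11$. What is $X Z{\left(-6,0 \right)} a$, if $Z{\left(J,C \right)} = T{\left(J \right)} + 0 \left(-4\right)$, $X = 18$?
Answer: $198$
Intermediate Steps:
$T{\left(x \right)} = -1$ ($T{\left(x \right)} = - \frac{3}{2} + \frac{1}{2} \cdot 1 = - \frac{3}{2} + \frac{1}{2} = -1$)
$Z{\left(J,C \right)} = -1$ ($Z{\left(J,C \right)} = -1 + 0 \left(-4\right) = -1 + 0 = -1$)
$X Z{\left(-6,0 \right)} a = 18 \left(-1\right) \left(-11\right) = \left(-18\right) \left(-11\right) = 198$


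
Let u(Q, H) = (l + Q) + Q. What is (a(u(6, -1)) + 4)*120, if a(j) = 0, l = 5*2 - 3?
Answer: 480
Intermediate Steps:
l = 7 (l = 10 - 3 = 7)
u(Q, H) = 7 + 2*Q (u(Q, H) = (7 + Q) + Q = 7 + 2*Q)
(a(u(6, -1)) + 4)*120 = (0 + 4)*120 = 4*120 = 480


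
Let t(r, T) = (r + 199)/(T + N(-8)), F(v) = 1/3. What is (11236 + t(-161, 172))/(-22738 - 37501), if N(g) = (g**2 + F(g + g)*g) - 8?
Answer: -3797825/20360782 ≈ -0.18653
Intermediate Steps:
F(v) = 1/3
N(g) = -8 + g**2 + g/3 (N(g) = (g**2 + g/3) - 8 = -8 + g**2 + g/3)
t(r, T) = (199 + r)/(160/3 + T) (t(r, T) = (r + 199)/(T + (-8 + (-8)**2 + (1/3)*(-8))) = (199 + r)/(T + (-8 + 64 - 8/3)) = (199 + r)/(T + 160/3) = (199 + r)/(160/3 + T))
(11236 + t(-161, 172))/(-22738 - 37501) = (11236 + 3*(199 - 161)/(160 + 3*172))/(-22738 - 37501) = (11236 + 3*38/(160 + 516))/(-60239) = (11236 + 3*38/676)*(-1/60239) = (11236 + 3*(1/676)*38)*(-1/60239) = (11236 + 57/338)*(-1/60239) = (3797825/338)*(-1/60239) = -3797825/20360782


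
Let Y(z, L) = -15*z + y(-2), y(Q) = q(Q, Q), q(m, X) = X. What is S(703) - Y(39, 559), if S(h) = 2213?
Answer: 2800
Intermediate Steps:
y(Q) = Q
Y(z, L) = -2 - 15*z (Y(z, L) = -15*z - 2 = -2 - 15*z)
S(703) - Y(39, 559) = 2213 - (-2 - 15*39) = 2213 - (-2 - 585) = 2213 - 1*(-587) = 2213 + 587 = 2800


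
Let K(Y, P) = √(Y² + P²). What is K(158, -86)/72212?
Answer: √8090/36106 ≈ 0.0024911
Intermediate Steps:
K(Y, P) = √(P² + Y²)
K(158, -86)/72212 = √((-86)² + 158²)/72212 = √(7396 + 24964)*(1/72212) = √32360*(1/72212) = (2*√8090)*(1/72212) = √8090/36106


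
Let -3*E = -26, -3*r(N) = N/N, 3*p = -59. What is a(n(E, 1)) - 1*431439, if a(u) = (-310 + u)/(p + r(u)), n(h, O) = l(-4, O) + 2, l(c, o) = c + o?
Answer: -8628469/20 ≈ -4.3142e+5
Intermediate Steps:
p = -59/3 (p = (⅓)*(-59) = -59/3 ≈ -19.667)
r(N) = -⅓ (r(N) = -N/(3*N) = -⅓*1 = -⅓)
E = 26/3 (E = -⅓*(-26) = 26/3 ≈ 8.6667)
n(h, O) = -2 + O (n(h, O) = (-4 + O) + 2 = -2 + O)
a(u) = 31/2 - u/20 (a(u) = (-310 + u)/(-59/3 - ⅓) = (-310 + u)/(-20) = (-310 + u)*(-1/20) = 31/2 - u/20)
a(n(E, 1)) - 1*431439 = (31/2 - (-2 + 1)/20) - 1*431439 = (31/2 - 1/20*(-1)) - 431439 = (31/2 + 1/20) - 431439 = 311/20 - 431439 = -8628469/20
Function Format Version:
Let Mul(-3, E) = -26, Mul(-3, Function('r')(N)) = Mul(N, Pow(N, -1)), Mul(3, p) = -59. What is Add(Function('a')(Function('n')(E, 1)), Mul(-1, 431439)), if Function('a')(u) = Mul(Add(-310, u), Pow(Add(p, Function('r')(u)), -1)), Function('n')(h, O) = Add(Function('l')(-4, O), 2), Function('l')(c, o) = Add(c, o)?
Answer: Rational(-8628469, 20) ≈ -4.3142e+5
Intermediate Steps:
p = Rational(-59, 3) (p = Mul(Rational(1, 3), -59) = Rational(-59, 3) ≈ -19.667)
Function('r')(N) = Rational(-1, 3) (Function('r')(N) = Mul(Rational(-1, 3), Mul(N, Pow(N, -1))) = Mul(Rational(-1, 3), 1) = Rational(-1, 3))
E = Rational(26, 3) (E = Mul(Rational(-1, 3), -26) = Rational(26, 3) ≈ 8.6667)
Function('n')(h, O) = Add(-2, O) (Function('n')(h, O) = Add(Add(-4, O), 2) = Add(-2, O))
Function('a')(u) = Add(Rational(31, 2), Mul(Rational(-1, 20), u)) (Function('a')(u) = Mul(Add(-310, u), Pow(Add(Rational(-59, 3), Rational(-1, 3)), -1)) = Mul(Add(-310, u), Pow(-20, -1)) = Mul(Add(-310, u), Rational(-1, 20)) = Add(Rational(31, 2), Mul(Rational(-1, 20), u)))
Add(Function('a')(Function('n')(E, 1)), Mul(-1, 431439)) = Add(Add(Rational(31, 2), Mul(Rational(-1, 20), Add(-2, 1))), Mul(-1, 431439)) = Add(Add(Rational(31, 2), Mul(Rational(-1, 20), -1)), -431439) = Add(Add(Rational(31, 2), Rational(1, 20)), -431439) = Add(Rational(311, 20), -431439) = Rational(-8628469, 20)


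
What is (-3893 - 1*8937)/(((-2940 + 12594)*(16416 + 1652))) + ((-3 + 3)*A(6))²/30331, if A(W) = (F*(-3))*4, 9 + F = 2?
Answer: -6415/87214236 ≈ -7.3554e-5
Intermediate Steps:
F = -7 (F = -9 + 2 = -7)
A(W) = 84 (A(W) = -7*(-3)*4 = 21*4 = 84)
(-3893 - 1*8937)/(((-2940 + 12594)*(16416 + 1652))) + ((-3 + 3)*A(6))²/30331 = (-3893 - 1*8937)/(((-2940 + 12594)*(16416 + 1652))) + ((-3 + 3)*84)²/30331 = (-3893 - 8937)/((9654*18068)) + (0*84)²*(1/30331) = -12830/174428472 + 0²*(1/30331) = -12830*1/174428472 + 0*(1/30331) = -6415/87214236 + 0 = -6415/87214236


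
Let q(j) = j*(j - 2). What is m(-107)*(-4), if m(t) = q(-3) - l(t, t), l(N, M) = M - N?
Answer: -60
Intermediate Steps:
q(j) = j*(-2 + j)
m(t) = 15 (m(t) = -3*(-2 - 3) - (t - t) = -3*(-5) - 1*0 = 15 + 0 = 15)
m(-107)*(-4) = 15*(-4) = -60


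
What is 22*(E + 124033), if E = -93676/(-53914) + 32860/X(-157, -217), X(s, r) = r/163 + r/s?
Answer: 1369781863714/80871 ≈ 1.6938e+7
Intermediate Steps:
X(s, r) = r/163 + r/s (X(s, r) = r*(1/163) + r/s = r/163 + r/s)
E = 52232139244/80871 (E = -93676/(-53914) + 32860/((1/163)*(-217) - 217/(-157)) = -93676*(-1/53914) + 32860/(-217/163 - 217*(-1/157)) = 46838/26957 + 32860/(-217/163 + 217/157) = 46838/26957 + 32860/(1302/25591) = 46838/26957 + 32860*(25591/1302) = 46838/26957 + 13563230/21 = 52232139244/80871 ≈ 6.4587e+5)
22*(E + 124033) = 22*(52232139244/80871 + 124033) = 22*(62262811987/80871) = 1369781863714/80871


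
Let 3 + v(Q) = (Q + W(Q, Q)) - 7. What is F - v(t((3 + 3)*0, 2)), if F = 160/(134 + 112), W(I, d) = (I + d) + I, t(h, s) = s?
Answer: 326/123 ≈ 2.6504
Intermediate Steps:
W(I, d) = d + 2*I
v(Q) = -10 + 4*Q (v(Q) = -3 + ((Q + (Q + 2*Q)) - 7) = -3 + ((Q + 3*Q) - 7) = -3 + (4*Q - 7) = -3 + (-7 + 4*Q) = -10 + 4*Q)
F = 80/123 (F = 160/246 = 160*(1/246) = 80/123 ≈ 0.65041)
F - v(t((3 + 3)*0, 2)) = 80/123 - (-10 + 4*2) = 80/123 - (-10 + 8) = 80/123 - 1*(-2) = 80/123 + 2 = 326/123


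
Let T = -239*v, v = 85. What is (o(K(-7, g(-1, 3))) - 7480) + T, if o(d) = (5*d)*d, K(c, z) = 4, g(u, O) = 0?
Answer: -27715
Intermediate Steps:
T = -20315 (T = -239*85 = -20315)
o(d) = 5*d**2
(o(K(-7, g(-1, 3))) - 7480) + T = (5*4**2 - 7480) - 20315 = (5*16 - 7480) - 20315 = (80 - 7480) - 20315 = -7400 - 20315 = -27715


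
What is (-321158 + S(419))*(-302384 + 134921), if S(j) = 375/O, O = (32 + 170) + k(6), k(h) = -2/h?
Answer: 6507594261459/121 ≈ 5.3782e+10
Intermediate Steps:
O = 605/3 (O = (32 + 170) - 2/6 = 202 - 2*1/6 = 202 - 1/3 = 605/3 ≈ 201.67)
S(j) = 225/121 (S(j) = 375/(605/3) = 375*(3/605) = 225/121)
(-321158 + S(419))*(-302384 + 134921) = (-321158 + 225/121)*(-302384 + 134921) = -38859893/121*(-167463) = 6507594261459/121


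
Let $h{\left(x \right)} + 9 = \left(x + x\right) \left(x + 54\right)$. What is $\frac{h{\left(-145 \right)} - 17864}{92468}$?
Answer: $\frac{8517}{92468} \approx 0.092108$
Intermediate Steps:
$h{\left(x \right)} = -9 + 2 x \left(54 + x\right)$ ($h{\left(x \right)} = -9 + \left(x + x\right) \left(x + 54\right) = -9 + 2 x \left(54 + x\right)$)
$\frac{h{\left(-145 \right)} - 17864}{92468} = \frac{\left(-9 + 2 \left(-145\right)^{2} + 108 \left(-145\right)\right) - 17864}{92468} = \left(\left(-9 + 2 \cdot 21025 - 15660\right) - 17864\right) \frac{1}{92468} = \left(\left(-9 + 42050 - 15660\right) - 17864\right) \frac{1}{92468} = \left(26381 - 17864\right) \frac{1}{92468} = 8517 \cdot \frac{1}{92468} = \frac{8517}{92468}$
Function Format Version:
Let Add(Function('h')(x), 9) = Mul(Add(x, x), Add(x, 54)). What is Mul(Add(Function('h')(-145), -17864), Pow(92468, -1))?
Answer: Rational(8517, 92468) ≈ 0.092108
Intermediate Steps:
Function('h')(x) = Add(-9, Mul(2, x, Add(54, x))) (Function('h')(x) = Add(-9, Mul(Add(x, x), Add(x, 54))) = Add(-9, Mul(Mul(2, x), Add(54, x))) = Add(-9, Mul(2, x, Add(54, x))))
Mul(Add(Function('h')(-145), -17864), Pow(92468, -1)) = Mul(Add(Add(-9, Mul(2, Pow(-145, 2)), Mul(108, -145)), -17864), Pow(92468, -1)) = Mul(Add(Add(-9, Mul(2, 21025), -15660), -17864), Rational(1, 92468)) = Mul(Add(Add(-9, 42050, -15660), -17864), Rational(1, 92468)) = Mul(Add(26381, -17864), Rational(1, 92468)) = Mul(8517, Rational(1, 92468)) = Rational(8517, 92468)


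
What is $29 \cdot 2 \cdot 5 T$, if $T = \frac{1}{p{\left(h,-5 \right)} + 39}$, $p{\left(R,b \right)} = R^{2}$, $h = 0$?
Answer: $\frac{290}{39} \approx 7.4359$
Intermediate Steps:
$T = \frac{1}{39}$ ($T = \frac{1}{0^{2} + 39} = \frac{1}{0 + 39} = \frac{1}{39} \approx 0.025641$)
$29 \cdot 2 \cdot 5 T = 29 \cdot 2 \cdot 5 \cdot \frac{1}{39} = 29 \cdot 10 \cdot \frac{1}{39} = 290 \cdot \frac{1}{39} = \frac{290}{39}$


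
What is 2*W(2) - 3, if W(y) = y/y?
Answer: -1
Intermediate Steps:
W(y) = 1
2*W(2) - 3 = 2*1 - 3 = 2 - 3 = -1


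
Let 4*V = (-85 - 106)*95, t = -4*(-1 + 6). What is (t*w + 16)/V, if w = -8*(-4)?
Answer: 2496/18145 ≈ 0.13756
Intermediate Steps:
w = 32
t = -20 (t = -4*5 = -20)
V = -18145/4 (V = ((-85 - 106)*95)/4 = (-191*95)/4 = (¼)*(-18145) = -18145/4 ≈ -4536.3)
(t*w + 16)/V = (-20*32 + 16)/(-18145/4) = (-640 + 16)*(-4/18145) = -624*(-4/18145) = 2496/18145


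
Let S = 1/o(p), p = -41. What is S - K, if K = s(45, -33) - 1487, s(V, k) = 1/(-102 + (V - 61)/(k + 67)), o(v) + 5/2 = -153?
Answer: 805601897/541762 ≈ 1487.0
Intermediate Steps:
o(v) = -311/2 (o(v) = -5/2 - 153 = -311/2)
s(V, k) = 1/(-102 + (-61 + V)/(67 + k))
K = -2590371/1742 (K = (-67 - 1*(-33))/(6895 - 1*45 + 102*(-33)) - 1487 = (-67 + 33)/(6895 - 45 - 3366) - 1487 = -34/3484 - 1487 = (1/3484)*(-34) - 1487 = -17/1742 - 1487 = -2590371/1742 ≈ -1487.0)
S = -2/311 (S = 1/(-311/2) = -2/311 ≈ -0.0064309)
S - K = -2/311 - 1*(-2590371/1742) = -2/311 + 2590371/1742 = 805601897/541762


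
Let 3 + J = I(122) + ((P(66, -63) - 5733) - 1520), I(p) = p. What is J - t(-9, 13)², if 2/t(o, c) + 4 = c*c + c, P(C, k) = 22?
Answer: -56334153/7921 ≈ -7112.0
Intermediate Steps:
t(o, c) = 2/(-4 + c + c²) (t(o, c) = 2/(-4 + (c*c + c)) = 2/(-4 + (c² + c)) = 2/(-4 + (c + c²)) = 2/(-4 + c + c²))
J = -7112 (J = -3 + (122 + ((22 - 5733) - 1520)) = -3 + (122 + (-5711 - 1520)) = -3 + (122 - 7231) = -3 - 7109 = -7112)
J - t(-9, 13)² = -7112 - (2/(-4 + 13 + 13²))² = -7112 - (2/(-4 + 13 + 169))² = -7112 - (2/178)² = -7112 - (2*(1/178))² = -7112 - (1/89)² = -7112 - 1*1/7921 = -7112 - 1/7921 = -56334153/7921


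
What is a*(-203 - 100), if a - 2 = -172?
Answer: 51510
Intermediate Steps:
a = -170 (a = 2 - 172 = -170)
a*(-203 - 100) = -170*(-203 - 100) = -170*(-303) = 51510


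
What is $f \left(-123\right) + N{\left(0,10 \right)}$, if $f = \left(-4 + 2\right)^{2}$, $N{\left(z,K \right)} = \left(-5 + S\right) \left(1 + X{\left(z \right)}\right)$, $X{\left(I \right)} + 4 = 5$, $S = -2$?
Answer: $-506$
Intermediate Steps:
$X{\left(I \right)} = 1$ ($X{\left(I \right)} = -4 + 5 = 1$)
$N{\left(z,K \right)} = -14$ ($N{\left(z,K \right)} = \left(-5 - 2\right) \left(1 + 1\right) = \left(-7\right) 2 = -14$)
$f = 4$ ($f = \left(-2\right)^{2} = 4$)
$f \left(-123\right) + N{\left(0,10 \right)} = 4 \left(-123\right) - 14 = -492 - 14 = -506$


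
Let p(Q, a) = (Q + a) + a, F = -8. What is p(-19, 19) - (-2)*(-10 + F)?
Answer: -17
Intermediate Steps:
p(Q, a) = Q + 2*a
p(-19, 19) - (-2)*(-10 + F) = (-19 + 2*19) - (-2)*(-10 - 8) = (-19 + 38) - (-2)*(-18) = 19 - 1*36 = 19 - 36 = -17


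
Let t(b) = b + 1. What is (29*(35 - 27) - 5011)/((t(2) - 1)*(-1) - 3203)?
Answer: 4779/3205 ≈ 1.4911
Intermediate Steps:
t(b) = 1 + b
(29*(35 - 27) - 5011)/((t(2) - 1)*(-1) - 3203) = (29*(35 - 27) - 5011)/(((1 + 2) - 1)*(-1) - 3203) = (29*8 - 5011)/((3 - 1)*(-1) - 3203) = (232 - 5011)/(2*(-1) - 3203) = -4779/(-2 - 3203) = -4779/(-3205) = -4779*(-1/3205) = 4779/3205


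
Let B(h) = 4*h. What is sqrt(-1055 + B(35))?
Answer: I*sqrt(915) ≈ 30.249*I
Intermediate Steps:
sqrt(-1055 + B(35)) = sqrt(-1055 + 4*35) = sqrt(-1055 + 140) = sqrt(-915) = I*sqrt(915)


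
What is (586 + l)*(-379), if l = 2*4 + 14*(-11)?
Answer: -166760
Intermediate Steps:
l = -146 (l = 8 - 154 = -146)
(586 + l)*(-379) = (586 - 146)*(-379) = 440*(-379) = -166760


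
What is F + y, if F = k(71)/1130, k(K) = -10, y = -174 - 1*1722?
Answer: -214249/113 ≈ -1896.0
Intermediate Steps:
y = -1896 (y = -174 - 1722 = -1896)
F = -1/113 (F = -10/1130 = -10*1/1130 = -1/113 ≈ -0.0088496)
F + y = -1/113 - 1896 = -214249/113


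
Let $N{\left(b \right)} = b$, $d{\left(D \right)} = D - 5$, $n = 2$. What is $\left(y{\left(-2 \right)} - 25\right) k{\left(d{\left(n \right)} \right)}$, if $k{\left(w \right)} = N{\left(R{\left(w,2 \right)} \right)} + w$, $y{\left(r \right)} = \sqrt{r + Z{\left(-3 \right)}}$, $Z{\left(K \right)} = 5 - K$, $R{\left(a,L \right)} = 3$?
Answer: $0$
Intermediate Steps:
$d{\left(D \right)} = -5 + D$
$y{\left(r \right)} = \sqrt{8 + r}$ ($y{\left(r \right)} = \sqrt{r + \left(5 - -3\right)} = \sqrt{r + \left(5 + 3\right)} = \sqrt{r + 8} = \sqrt{8 + r}$)
$k{\left(w \right)} = 3 + w$
$\left(y{\left(-2 \right)} - 25\right) k{\left(d{\left(n \right)} \right)} = \left(\sqrt{8 - 2} - 25\right) \left(3 + \left(-5 + 2\right)\right) = \left(\sqrt{6} - 25\right) \left(3 - 3\right) = \left(-25 + \sqrt{6}\right) 0 = 0$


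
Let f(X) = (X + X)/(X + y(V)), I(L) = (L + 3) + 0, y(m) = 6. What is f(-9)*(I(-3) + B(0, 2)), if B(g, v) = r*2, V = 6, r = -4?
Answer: -48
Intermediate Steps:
B(g, v) = -8 (B(g, v) = -4*2 = -8)
I(L) = 3 + L (I(L) = (3 + L) + 0 = 3 + L)
f(X) = 2*X/(6 + X) (f(X) = (X + X)/(X + 6) = (2*X)/(6 + X) = 2*X/(6 + X))
f(-9)*(I(-3) + B(0, 2)) = (2*(-9)/(6 - 9))*((3 - 3) - 8) = (2*(-9)/(-3))*(0 - 8) = (2*(-9)*(-1/3))*(-8) = 6*(-8) = -48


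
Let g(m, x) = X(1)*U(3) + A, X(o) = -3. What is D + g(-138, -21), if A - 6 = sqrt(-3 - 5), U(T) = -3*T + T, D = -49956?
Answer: -49932 + 2*I*sqrt(2) ≈ -49932.0 + 2.8284*I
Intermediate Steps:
U(T) = -2*T
A = 6 + 2*I*sqrt(2) (A = 6 + sqrt(-3 - 5) = 6 + sqrt(-8) = 6 + 2*I*sqrt(2) ≈ 6.0 + 2.8284*I)
g(m, x) = 24 + 2*I*sqrt(2) (g(m, x) = -(-6)*3 + (6 + 2*I*sqrt(2)) = -3*(-6) + (6 + 2*I*sqrt(2)) = 18 + (6 + 2*I*sqrt(2)) = 24 + 2*I*sqrt(2))
D + g(-138, -21) = -49956 + (24 + 2*I*sqrt(2)) = -49932 + 2*I*sqrt(2)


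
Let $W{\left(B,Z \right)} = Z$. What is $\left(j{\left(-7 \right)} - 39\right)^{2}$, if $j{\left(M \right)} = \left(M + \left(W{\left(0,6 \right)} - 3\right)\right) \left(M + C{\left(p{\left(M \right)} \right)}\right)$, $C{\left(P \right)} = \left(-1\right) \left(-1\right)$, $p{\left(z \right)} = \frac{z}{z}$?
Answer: $225$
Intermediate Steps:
$p{\left(z \right)} = 1$
$C{\left(P \right)} = 1$
$j{\left(M \right)} = \left(1 + M\right) \left(3 + M\right)$ ($j{\left(M \right)} = \left(M + \left(6 - 3\right)\right) \left(M + 1\right) = \left(M + \left(6 - 3\right)\right) \left(1 + M\right) = \left(M + 3\right) \left(1 + M\right) = \left(3 + M\right) \left(1 + M\right) = \left(1 + M\right) \left(3 + M\right)$)
$\left(j{\left(-7 \right)} - 39\right)^{2} = \left(\left(3 + \left(-7\right)^{2} + 4 \left(-7\right)\right) - 39\right)^{2} = \left(\left(3 + 49 - 28\right) - 39\right)^{2} = \left(24 - 39\right)^{2} = \left(-15\right)^{2} = 225$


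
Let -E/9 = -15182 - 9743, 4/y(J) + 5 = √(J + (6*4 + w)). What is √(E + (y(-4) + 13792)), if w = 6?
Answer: √(-1190581 + 238117*√26)/√(-5 + √26) ≈ 488.01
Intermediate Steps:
y(J) = 4/(-5 + √(30 + J)) (y(J) = 4/(-5 + √(J + (6*4 + 6))) = 4/(-5 + √(J + (24 + 6))) = 4/(-5 + √(J + 30)) = 4/(-5 + √(30 + J)))
E = 224325 (E = -9*(-15182 - 9743) = -9*(-24925) = 224325)
√(E + (y(-4) + 13792)) = √(224325 + (4/(-5 + √(30 - 4)) + 13792)) = √(224325 + (4/(-5 + √26) + 13792)) = √(224325 + (13792 + 4/(-5 + √26))) = √(238117 + 4/(-5 + √26))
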